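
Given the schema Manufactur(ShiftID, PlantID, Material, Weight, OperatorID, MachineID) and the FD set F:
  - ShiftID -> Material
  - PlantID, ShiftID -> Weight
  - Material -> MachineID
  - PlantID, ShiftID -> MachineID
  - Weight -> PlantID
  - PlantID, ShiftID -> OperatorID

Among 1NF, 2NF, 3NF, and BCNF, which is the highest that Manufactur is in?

Candidate keys: {PlantID, ShiftID}, {ShiftID, Weight}. Prime attributes: {PlantID, ShiftID, Weight}.
ShiftID -> Material: {ShiftID}⁺ = {MachineID, Material, ShiftID}, which is not all of the attributes, so the left side is not a superkey — BCNF is violated.
ShiftID -> Material has non-prime {Material} on the right and a non-superkey on the left, so 3NF fails.
The proper key subset {ShiftID} of {PlantID, ShiftID} determines non-prime {MachineID, Material}, so the relation is not even in 2NF.

1NF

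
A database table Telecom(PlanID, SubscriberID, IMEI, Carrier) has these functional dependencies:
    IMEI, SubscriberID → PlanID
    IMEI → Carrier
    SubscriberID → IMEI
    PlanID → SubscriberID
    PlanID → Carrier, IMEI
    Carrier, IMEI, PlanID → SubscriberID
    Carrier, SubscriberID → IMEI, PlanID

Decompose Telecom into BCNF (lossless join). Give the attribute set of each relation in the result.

Candidate keys of the original relation: {PlanID}, {SubscriberID}.
Within {Carrier, IMEI, PlanID, SubscriberID}: {IMEI}⁺ ∩ {Carrier, IMEI, PlanID, SubscriberID} = {Carrier, IMEI}, not the whole set, so IMEI → Carrier violates BCNF; decompose into {Carrier, IMEI} and {IMEI, PlanID, SubscriberID}.
{Carrier, IMEI} is in BCNF.
{IMEI, PlanID, SubscriberID} is in BCNF.

{Carrier, IMEI}; {IMEI, PlanID, SubscriberID}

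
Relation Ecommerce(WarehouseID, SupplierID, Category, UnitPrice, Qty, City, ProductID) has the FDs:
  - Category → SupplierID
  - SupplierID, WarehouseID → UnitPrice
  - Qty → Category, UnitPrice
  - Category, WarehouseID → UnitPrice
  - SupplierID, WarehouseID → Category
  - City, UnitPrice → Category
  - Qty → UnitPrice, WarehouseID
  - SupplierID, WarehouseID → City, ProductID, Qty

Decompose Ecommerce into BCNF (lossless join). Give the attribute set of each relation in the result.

{Category, City, UnitPrice}; {Category, SupplierID}; {City, ProductID, Qty, UnitPrice, WarehouseID}

Candidate keys of the original relation: {Category, WarehouseID}, {City, UnitPrice, WarehouseID}, {Qty}, {SupplierID, WarehouseID}.
In {Category, City, ProductID, Qty, SupplierID, UnitPrice, WarehouseID}, {Category} is not a superkey ({Category}⁺ restricted to this set is {Category, SupplierID}), so split on Category → SupplierID into {Category, SupplierID} and {Category, City, ProductID, Qty, UnitPrice, WarehouseID}.
{Category, SupplierID} is in BCNF.
In {Category, City, ProductID, Qty, UnitPrice, WarehouseID}, {City, UnitPrice} is not a superkey ({City, UnitPrice}⁺ restricted to this set is {Category, City, UnitPrice}), so split on City, UnitPrice → Category into {Category, City, UnitPrice} and {City, ProductID, Qty, UnitPrice, WarehouseID}.
{Category, City, UnitPrice} is in BCNF.
{City, ProductID, Qty, UnitPrice, WarehouseID} is in BCNF.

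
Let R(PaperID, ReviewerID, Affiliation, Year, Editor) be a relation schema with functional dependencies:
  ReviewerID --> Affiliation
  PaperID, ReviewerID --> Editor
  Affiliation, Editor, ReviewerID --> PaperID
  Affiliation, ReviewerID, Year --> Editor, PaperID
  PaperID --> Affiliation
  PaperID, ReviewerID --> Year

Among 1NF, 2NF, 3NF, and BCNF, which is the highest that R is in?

1NF

Candidate keys: {Editor, ReviewerID}, {PaperID, ReviewerID}, {ReviewerID, Year}. Prime attributes: {Editor, PaperID, ReviewerID, Year}.
ReviewerID --> Affiliation breaks BCNF: {ReviewerID}⁺ = {Affiliation, ReviewerID}, so {ReviewerID} is not a superkey.
ReviewerID --> Affiliation has non-prime {Affiliation} on the right and a non-superkey on the left, so 3NF fails.
The proper key subset {ReviewerID} of {Editor, ReviewerID} determines non-prime {Affiliation}, so the relation is not even in 2NF.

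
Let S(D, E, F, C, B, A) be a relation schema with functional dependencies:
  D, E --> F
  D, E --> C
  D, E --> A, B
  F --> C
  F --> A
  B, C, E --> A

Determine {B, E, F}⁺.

Start with {B, E, F}.
F --> C applies; add {C} → now {B, C, E, F}.
F --> A applies; add {A} → now {A, B, C, E, F}.
No further FD applies.

{A, B, C, E, F}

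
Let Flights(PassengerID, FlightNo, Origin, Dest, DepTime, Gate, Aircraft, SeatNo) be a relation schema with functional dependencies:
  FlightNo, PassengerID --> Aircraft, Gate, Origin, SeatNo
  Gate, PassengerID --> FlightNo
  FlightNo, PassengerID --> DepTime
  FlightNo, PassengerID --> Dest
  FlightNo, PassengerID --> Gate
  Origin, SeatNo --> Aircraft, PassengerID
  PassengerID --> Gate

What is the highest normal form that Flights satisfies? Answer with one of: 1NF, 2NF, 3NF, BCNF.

BCNF

Candidate keys: {Origin, SeatNo}, {PassengerID}. Prime attributes: {Origin, PassengerID, SeatNo}.
Each dependency's left side is a superkey — BCNF holds.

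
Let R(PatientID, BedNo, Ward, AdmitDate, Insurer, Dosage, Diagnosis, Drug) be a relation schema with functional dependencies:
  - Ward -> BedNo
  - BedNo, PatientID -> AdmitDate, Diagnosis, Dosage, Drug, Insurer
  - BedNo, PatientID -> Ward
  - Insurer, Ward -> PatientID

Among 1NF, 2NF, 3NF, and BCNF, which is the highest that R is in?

Candidate keys: {BedNo, PatientID}, {Insurer, Ward}, {PatientID, Ward}. Prime attributes: {BedNo, Insurer, PatientID, Ward}.
Ward -> BedNo breaks BCNF: {Ward}⁺ = {BedNo, Ward}, so {Ward} is not a superkey.
But every attribute on its right side ({BedNo}) is prime, and the same holds for every other non-superkey FD, so 3NF still holds.

3NF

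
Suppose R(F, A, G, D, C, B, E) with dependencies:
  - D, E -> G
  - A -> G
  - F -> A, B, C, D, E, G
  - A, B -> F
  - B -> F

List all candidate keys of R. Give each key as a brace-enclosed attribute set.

{B}⁺ = {A, B, C, D, E, F, G}, which is every attribute, so {B} is a candidate key.
{F}⁺ = {A, B, C, D, E, F, G}, which is every attribute, so {F} is a candidate key.
These are minimal and exhaustive — every other superkey contains one of them.

{B}, {F}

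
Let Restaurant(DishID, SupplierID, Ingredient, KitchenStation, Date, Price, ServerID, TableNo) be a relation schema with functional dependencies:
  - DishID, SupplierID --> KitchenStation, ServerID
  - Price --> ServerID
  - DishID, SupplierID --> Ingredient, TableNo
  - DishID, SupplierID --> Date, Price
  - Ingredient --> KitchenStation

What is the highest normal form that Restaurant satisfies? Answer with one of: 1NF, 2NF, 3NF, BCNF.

Candidate key: {DishID, SupplierID}. Prime attributes: {DishID, SupplierID}.
Price --> ServerID breaks BCNF: {Price}⁺ = {Price, ServerID}, so {Price} is not a superkey.
Price --> ServerID has non-prime {ServerID} on the right and a non-superkey on the left, so 3NF fails.
No proper subset of a key has a non-prime attribute in its closure, so there is no partial dependency; 2NF holds.

2NF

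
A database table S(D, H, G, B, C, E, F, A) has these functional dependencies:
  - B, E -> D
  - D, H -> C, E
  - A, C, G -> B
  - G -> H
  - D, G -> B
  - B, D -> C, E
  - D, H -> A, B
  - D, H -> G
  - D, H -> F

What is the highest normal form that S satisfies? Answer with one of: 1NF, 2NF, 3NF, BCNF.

Candidate keys: {A, C, E, G}, {B, E, G}, {B, E, H}, {D, G}, {D, H}. Prime attributes: {A, B, C, D, E, G, H}.
For B, E -> D we have {B, E}⁺ = {B, C, D, E}; {B, E} is not a superkey, so BCNF fails.
But every attribute on its right side ({D}) is prime, and the same holds for every other non-superkey FD, so 3NF still holds.

3NF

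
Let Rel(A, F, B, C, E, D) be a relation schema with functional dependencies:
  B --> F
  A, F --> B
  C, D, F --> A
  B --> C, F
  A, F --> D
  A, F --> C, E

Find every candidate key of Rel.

{A, B}⁺ = {A, B, C, D, E, F}, which is every attribute, so {A, B} is a candidate key.
{A, F}⁺ = {A, B, C, D, E, F}, which is every attribute, so {A, F} is a candidate key.
{B, D}⁺ = {A, B, C, D, E, F}, which is every attribute, so {B, D} is a candidate key.
{C, D, F}⁺ = {A, B, C, D, E, F}, which is every attribute, so {C, D, F} is a candidate key.
Any other superkey properly contains one of these, so there are no further candidate keys.

{A, B}, {A, F}, {B, D}, {C, D, F}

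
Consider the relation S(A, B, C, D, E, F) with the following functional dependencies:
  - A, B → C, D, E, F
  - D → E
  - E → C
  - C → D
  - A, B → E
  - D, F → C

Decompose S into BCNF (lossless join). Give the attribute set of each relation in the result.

{A, B, D, F}; {C, D, E}

Candidate key of the original relation: {A, B}.
Within {A, B, C, D, E, F}: {D}⁺ ∩ {A, B, C, D, E, F} = {C, D, E}, not the whole set, so D → C, E violates BCNF; decompose into {C, D, E} and {A, B, D, F}.
{C, D, E} has no BCNF violation.
{A, B, D, F} has no BCNF violation.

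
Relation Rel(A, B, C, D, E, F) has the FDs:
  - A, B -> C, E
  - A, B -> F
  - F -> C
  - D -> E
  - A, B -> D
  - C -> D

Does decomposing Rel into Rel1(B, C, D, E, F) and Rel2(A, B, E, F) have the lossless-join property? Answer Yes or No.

Yes

Rel1 ∩ Rel2 = {B, E, F}; its closure under F is {B, C, D, E, F}.
Rel1 is contained in that closure, so Rel1 ∩ Rel2 -> Rel1 holds and the join is lossless.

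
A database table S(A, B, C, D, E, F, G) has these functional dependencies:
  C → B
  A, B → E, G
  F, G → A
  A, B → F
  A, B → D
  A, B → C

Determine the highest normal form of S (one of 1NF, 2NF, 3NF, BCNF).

3NF

Candidate keys: {A, B}, {A, C}, {B, F, G}, {C, F, G}. Prime attributes: {A, B, C, F, G}.
C → B: {C}⁺ = {B, C}, which is not all of the attributes, so the left side is not a superkey — BCNF is violated.
But every attribute on its right side ({B}) is prime, and the same holds for every other non-superkey FD, so 3NF still holds.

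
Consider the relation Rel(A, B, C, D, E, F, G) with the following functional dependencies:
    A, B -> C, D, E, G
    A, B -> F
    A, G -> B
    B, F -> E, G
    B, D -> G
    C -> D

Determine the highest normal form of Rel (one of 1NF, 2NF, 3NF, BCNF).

Candidate keys: {A, B}, {A, G}. Prime attributes: {A, B, G}.
B, F -> E, G: {B, F}⁺ = {B, E, F, G}, which is not all of the attributes, so the left side is not a superkey — BCNF is violated.
B, F -> E, G determines the non-prime attribute {E} from a non-superkey — 3NF is violated.
No proper subset of a key has a non-prime attribute in its closure, so there is no partial dependency; 2NF holds.

2NF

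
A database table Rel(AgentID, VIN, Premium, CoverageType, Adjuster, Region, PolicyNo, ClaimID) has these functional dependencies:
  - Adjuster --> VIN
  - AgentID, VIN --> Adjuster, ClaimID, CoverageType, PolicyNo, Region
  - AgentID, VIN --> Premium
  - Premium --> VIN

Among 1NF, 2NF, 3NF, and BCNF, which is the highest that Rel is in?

3NF

Candidate keys: {Adjuster, AgentID}, {AgentID, Premium}, {AgentID, VIN}. Prime attributes: {Adjuster, AgentID, Premium, VIN}.
For Adjuster --> VIN we have {Adjuster}⁺ = {Adjuster, VIN}; {Adjuster} is not a superkey, so BCNF fails.
Since {VIN} ⊆ prime attributes and every other non-superkey FD also has a prime right side, the schema is in 3NF.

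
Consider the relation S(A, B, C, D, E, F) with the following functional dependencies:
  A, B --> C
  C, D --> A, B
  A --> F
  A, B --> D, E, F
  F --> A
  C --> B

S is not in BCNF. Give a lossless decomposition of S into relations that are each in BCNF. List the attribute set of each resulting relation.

{A, C, D, E}; {A, F}; {B, C}

Candidate keys of the original relation: {A, B}, {A, C}, {B, F}, {C, D}, {C, F}.
Within {A, B, C, D, E, F}: {A}⁺ ∩ {A, B, C, D, E, F} = {A, F}, not the whole set, so A --> F violates BCNF; decompose into {A, F} and {A, B, C, D, E}.
{A, F}: every determinant is a superkey — BCNF.
Within {A, B, C, D, E}: {C}⁺ ∩ {A, B, C, D, E} = {B, C}, not the whole set, so C --> B violates BCNF; decompose into {B, C} and {A, C, D, E}.
{B, C}: every determinant is a superkey — BCNF.
{A, C, D, E}: every determinant is a superkey — BCNF.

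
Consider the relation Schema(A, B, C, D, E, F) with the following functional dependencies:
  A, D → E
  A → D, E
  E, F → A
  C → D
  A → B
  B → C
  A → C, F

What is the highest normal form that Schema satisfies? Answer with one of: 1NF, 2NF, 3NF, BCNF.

2NF

Candidate keys: {A}, {E, F}. Prime attributes: {A, E, F}.
For C → D we have {C}⁺ = {C, D}; {C} is not a superkey, so BCNF fails.
C → D determines the non-prime attribute {D} from a non-superkey — 3NF is violated.
No proper subset of a key has a non-prime attribute in its closure, so there is no partial dependency; 2NF holds.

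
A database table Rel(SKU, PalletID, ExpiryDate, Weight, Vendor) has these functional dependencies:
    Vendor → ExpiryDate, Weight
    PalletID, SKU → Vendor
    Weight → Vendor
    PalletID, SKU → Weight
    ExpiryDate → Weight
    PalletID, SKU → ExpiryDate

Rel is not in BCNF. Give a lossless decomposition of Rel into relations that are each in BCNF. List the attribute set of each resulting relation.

Candidate key of the original relation: {PalletID, SKU}.
In {ExpiryDate, PalletID, SKU, Vendor, Weight}, {Vendor} is not a superkey ({Vendor}⁺ restricted to this set is {ExpiryDate, Vendor, Weight}), so split on Vendor → ExpiryDate, Weight into {ExpiryDate, Vendor, Weight} and {PalletID, SKU, Vendor}.
{ExpiryDate, Vendor, Weight} has no BCNF violation.
{PalletID, SKU, Vendor} has no BCNF violation.

{ExpiryDate, Vendor, Weight}; {PalletID, SKU, Vendor}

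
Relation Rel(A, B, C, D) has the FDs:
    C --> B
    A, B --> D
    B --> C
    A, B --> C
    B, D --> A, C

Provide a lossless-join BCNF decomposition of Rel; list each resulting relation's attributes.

{A, C, D}; {B, C}

Candidate keys of the original relation: {A, B}, {A, C}, {B, D}, {C, D}.
In {A, B, C, D}, {C} is not a superkey ({C}⁺ restricted to this set is {B, C}), so split on C --> B into {B, C} and {A, C, D}.
{B, C} is in BCNF.
{A, C, D} is in BCNF.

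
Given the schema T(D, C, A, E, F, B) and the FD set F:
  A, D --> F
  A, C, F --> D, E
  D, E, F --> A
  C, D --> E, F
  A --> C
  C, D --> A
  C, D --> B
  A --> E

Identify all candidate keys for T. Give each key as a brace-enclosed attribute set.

{A, D}, {A, F}, {C, D}, {D, E, F}

{A, D}⁺ = {A, B, C, D, E, F}, which is every attribute, so {A, D} is a candidate key.
{A, F}⁺ = {A, B, C, D, E, F}, which is every attribute, so {A, F} is a candidate key.
{C, D}⁺ = {A, B, C, D, E, F}, which is every attribute, so {C, D} is a candidate key.
{D, E, F}⁺ = {A, B, C, D, E, F}, which is every attribute, so {D, E, F} is a candidate key.
These are minimal and exhaustive — every other superkey contains one of them.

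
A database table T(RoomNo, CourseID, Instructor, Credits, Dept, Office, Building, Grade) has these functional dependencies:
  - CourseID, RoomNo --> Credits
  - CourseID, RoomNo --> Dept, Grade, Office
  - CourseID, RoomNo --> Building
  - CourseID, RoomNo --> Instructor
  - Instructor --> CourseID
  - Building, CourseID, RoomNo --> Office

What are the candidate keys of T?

Attributes never on any right-hand side: {RoomNo} — every candidate key must contain it.
{CourseID, RoomNo}⁺ = {Building, CourseID, Credits, Dept, Grade, Instructor, Office, RoomNo} — all of the relation — so {CourseID, RoomNo} is a candidate key.
{Instructor, RoomNo}⁺ = {Building, CourseID, Credits, Dept, Grade, Instructor, Office, RoomNo} — all of the relation — so {Instructor, RoomNo} is a candidate key.
These are minimal and exhaustive — every other superkey contains one of them.

{CourseID, RoomNo}, {Instructor, RoomNo}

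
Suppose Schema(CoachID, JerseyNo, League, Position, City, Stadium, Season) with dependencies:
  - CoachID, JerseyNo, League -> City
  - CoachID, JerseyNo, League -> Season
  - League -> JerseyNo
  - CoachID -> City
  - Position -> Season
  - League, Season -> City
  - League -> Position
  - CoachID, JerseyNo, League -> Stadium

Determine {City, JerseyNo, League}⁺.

{City, JerseyNo, League, Position, Season}

Start with {City, JerseyNo, League}.
League -> Position applies; add {Position} → now {City, JerseyNo, League, Position}.
Position -> Season applies; add {Season} → now {City, JerseyNo, League, Position, Season}.
No further FD applies.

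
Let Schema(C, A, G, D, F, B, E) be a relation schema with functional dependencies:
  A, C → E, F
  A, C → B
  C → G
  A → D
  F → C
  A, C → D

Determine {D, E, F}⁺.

Start with {D, E, F}.
F → C applies; add {C} → now {C, D, E, F}.
C → G applies; add {G} → now {C, D, E, F, G}.
No further FD applies.

{C, D, E, F, G}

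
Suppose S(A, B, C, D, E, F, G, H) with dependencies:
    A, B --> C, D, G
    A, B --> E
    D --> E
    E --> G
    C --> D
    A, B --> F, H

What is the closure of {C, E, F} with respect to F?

Start with {C, E, F}.
E --> G applies; add {G} → now {C, E, F, G}.
C --> D applies; add {D} → now {C, D, E, F, G}.
No further FD applies.

{C, D, E, F, G}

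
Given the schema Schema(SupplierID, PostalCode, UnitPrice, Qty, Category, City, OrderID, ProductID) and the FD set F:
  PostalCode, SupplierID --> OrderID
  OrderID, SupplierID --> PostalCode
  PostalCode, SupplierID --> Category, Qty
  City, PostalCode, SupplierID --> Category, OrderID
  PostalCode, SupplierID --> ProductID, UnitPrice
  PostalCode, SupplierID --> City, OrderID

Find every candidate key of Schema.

{SupplierID} never appears on the right of any FD, so every key must include it.
{OrderID, SupplierID}⁺ = {Category, City, OrderID, PostalCode, ProductID, Qty, SupplierID, UnitPrice}, which is every attribute, so {OrderID, SupplierID} is a candidate key.
{PostalCode, SupplierID}⁺ = {Category, City, OrderID, PostalCode, ProductID, Qty, SupplierID, UnitPrice}, which is every attribute, so {PostalCode, SupplierID} is a candidate key.
No proper subset of any of these is a key, and no other minimal superkey exists.

{OrderID, SupplierID}, {PostalCode, SupplierID}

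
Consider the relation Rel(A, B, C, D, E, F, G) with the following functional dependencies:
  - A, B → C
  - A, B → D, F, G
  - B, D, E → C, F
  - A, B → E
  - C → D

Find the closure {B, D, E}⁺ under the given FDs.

{B, C, D, E, F}

Start with {B, D, E}.
B, D, E → C, F applies; add {C, F} → now {B, C, D, E, F}.
No further FD applies.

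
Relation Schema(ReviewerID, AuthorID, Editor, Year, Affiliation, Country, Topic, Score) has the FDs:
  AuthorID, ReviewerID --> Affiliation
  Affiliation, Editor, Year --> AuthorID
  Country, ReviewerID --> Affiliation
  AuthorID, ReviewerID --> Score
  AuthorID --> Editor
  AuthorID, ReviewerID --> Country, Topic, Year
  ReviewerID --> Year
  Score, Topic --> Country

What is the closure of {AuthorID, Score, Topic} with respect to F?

{AuthorID, Country, Editor, Score, Topic}

Start with {AuthorID, Score, Topic}.
AuthorID --> Editor applies; add {Editor} → now {AuthorID, Editor, Score, Topic}.
Score, Topic --> Country applies; add {Country} → now {AuthorID, Country, Editor, Score, Topic}.
No further FD applies.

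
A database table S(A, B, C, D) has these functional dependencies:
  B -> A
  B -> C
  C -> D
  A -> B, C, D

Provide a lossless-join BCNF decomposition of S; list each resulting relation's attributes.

{A, B, C}; {C, D}

Candidate keys of the original relation: {A}, {B}.
{A, B, C, D}: {C} determines {C, D} here but is not a superkey — split on C -> D, giving {C, D} and {A, B, C}.
{C, D}: every determinant is a superkey — BCNF.
{A, B, C}: every determinant is a superkey — BCNF.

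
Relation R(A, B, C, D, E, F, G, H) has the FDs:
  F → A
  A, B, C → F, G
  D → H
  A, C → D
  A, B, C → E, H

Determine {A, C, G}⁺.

{A, C, D, G, H}

Start with {A, C, G}.
A, C → D applies; add {D} → now {A, C, D, G}.
D → H applies; add {H} → now {A, C, D, G, H}.
No further FD applies.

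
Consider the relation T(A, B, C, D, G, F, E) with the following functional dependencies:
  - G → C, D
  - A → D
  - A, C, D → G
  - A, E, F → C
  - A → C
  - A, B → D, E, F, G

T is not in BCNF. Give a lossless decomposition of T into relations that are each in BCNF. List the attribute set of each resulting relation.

Candidate key of the original relation: {A, B}.
{A, B, C, D, E, F, G}: {G} determines {C, D, G} here but is not a superkey — split on G → C, D, giving {C, D, G} and {A, B, E, F, G}.
{C, D, G} is in BCNF.
{A, B, E, F, G}: {A} determines {A, G} here but is not a superkey — split on A → G, giving {A, G} and {A, B, E, F}.
{A, G} is in BCNF.
{A, B, E, F} is in BCNF.

{A, B, E, F}; {A, G}; {C, D, G}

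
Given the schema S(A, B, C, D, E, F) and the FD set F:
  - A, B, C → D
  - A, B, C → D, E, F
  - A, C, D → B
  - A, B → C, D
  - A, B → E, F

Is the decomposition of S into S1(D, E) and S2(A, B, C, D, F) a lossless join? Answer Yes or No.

No

The shared attributes are {D} and {D}⁺ = {D}.
S1 ⊄ {D} and S2 ⊄ {D}, so the split is lossy.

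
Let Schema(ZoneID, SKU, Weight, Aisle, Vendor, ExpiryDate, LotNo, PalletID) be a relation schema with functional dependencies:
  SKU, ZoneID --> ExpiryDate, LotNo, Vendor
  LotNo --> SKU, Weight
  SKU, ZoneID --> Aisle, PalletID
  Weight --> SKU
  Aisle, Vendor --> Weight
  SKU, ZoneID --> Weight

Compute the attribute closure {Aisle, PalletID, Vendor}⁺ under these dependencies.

{Aisle, PalletID, SKU, Vendor, Weight}

Start with {Aisle, PalletID, Vendor}.
Aisle, Vendor --> Weight applies; add {Weight} → now {Aisle, PalletID, Vendor, Weight}.
Weight --> SKU applies; add {SKU} → now {Aisle, PalletID, SKU, Vendor, Weight}.
No further FD applies.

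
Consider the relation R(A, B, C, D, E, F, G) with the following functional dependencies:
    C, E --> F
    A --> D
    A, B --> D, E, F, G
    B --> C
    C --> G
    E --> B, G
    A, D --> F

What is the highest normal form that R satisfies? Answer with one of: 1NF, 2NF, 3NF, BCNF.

1NF

Candidate keys: {A, B}, {A, E}. Prime attributes: {A, B, E}.
C, E --> F: {C, E}⁺ = {B, C, E, F, G}, which is not all of the attributes, so the left side is not a superkey — BCNF is violated.
C, E --> F has non-prime {F} on the right and a non-superkey on the left, so 3NF fails.
{A} is a proper subset of the key {A, B}, and {A}⁺ contains the non-prime attributes {D, F} — a partial dependency, so 2NF is violated.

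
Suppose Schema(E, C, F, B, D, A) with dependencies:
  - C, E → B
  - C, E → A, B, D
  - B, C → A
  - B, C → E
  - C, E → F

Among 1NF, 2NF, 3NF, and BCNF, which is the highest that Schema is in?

BCNF

Candidate keys: {B, C}, {C, E}. Prime attributes: {B, C, E}.
Every FD has a superkey on the left, so the relation is in BCNF.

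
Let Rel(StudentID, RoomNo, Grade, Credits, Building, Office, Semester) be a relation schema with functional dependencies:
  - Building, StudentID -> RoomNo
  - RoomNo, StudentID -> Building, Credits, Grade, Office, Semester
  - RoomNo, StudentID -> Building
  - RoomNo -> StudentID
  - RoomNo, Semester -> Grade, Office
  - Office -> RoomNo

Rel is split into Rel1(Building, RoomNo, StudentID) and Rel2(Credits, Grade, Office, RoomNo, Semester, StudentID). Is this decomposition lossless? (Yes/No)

Rel1 ∩ Rel2 = {RoomNo, StudentID}; its closure under F is {Building, Credits, Grade, Office, RoomNo, Semester, StudentID}.
Rel1 is contained in that closure, so Rel1 ∩ Rel2 -> Rel1 holds and the join is lossless.

Yes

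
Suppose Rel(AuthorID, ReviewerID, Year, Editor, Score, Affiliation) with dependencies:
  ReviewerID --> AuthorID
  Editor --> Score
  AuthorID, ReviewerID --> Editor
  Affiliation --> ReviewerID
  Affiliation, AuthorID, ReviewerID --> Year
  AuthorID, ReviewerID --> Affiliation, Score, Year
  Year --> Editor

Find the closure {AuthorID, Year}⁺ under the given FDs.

Start with {AuthorID, Year}.
Year --> Editor applies; add {Editor} → now {AuthorID, Editor, Year}.
Editor --> Score applies; add {Score} → now {AuthorID, Editor, Score, Year}.
No further FD applies.

{AuthorID, Editor, Score, Year}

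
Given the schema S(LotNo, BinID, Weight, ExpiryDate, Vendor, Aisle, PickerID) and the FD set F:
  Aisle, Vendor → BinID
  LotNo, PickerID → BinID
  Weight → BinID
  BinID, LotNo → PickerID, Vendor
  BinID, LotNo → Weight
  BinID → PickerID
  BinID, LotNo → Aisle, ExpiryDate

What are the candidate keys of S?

{Aisle, LotNo, Vendor}, {BinID, LotNo}, {LotNo, PickerID}, {LotNo, Weight}

No FD produces {LotNo}, so it must be in every candidate key.
{BinID, LotNo} is a candidate key since {BinID, LotNo}⁺ = {Aisle, BinID, ExpiryDate, LotNo, PickerID, Vendor, Weight} covers every attribute.
{LotNo, PickerID} is a candidate key since {LotNo, PickerID}⁺ = {Aisle, BinID, ExpiryDate, LotNo, PickerID, Vendor, Weight} covers every attribute.
{LotNo, Weight} is a candidate key since {LotNo, Weight}⁺ = {Aisle, BinID, ExpiryDate, LotNo, PickerID, Vendor, Weight} covers every attribute.
{Aisle, LotNo, Vendor} is a candidate key since {Aisle, LotNo, Vendor}⁺ = {Aisle, BinID, ExpiryDate, LotNo, PickerID, Vendor, Weight} covers every attribute.
No proper subset of any of these is a key, and no other minimal superkey exists.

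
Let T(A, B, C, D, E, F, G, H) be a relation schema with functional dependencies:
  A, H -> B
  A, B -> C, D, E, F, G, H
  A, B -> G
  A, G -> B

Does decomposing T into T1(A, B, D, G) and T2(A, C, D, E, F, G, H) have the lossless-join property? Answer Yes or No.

Yes

T1 ∩ T2 = {A, D, G}; its closure under F is {A, B, C, D, E, F, G, H}.
Since T1 ⊆ {A, B, C, D, E, F, G, H}, the intersection is a superkey of T1; the decomposition is lossless.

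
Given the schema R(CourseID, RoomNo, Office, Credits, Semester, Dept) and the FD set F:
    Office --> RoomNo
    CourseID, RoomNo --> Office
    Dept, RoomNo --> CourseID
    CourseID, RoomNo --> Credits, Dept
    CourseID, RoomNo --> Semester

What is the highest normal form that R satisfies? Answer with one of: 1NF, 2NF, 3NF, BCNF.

3NF

Candidate keys: {CourseID, Office}, {CourseID, RoomNo}, {Dept, Office}, {Dept, RoomNo}. Prime attributes: {CourseID, Dept, Office, RoomNo}.
For Office --> RoomNo we have {Office}⁺ = {Office, RoomNo}; {Office} is not a superkey, so BCNF fails.
Its right-hand attributes {RoomNo} are all prime, as are those of every other non-superkey FD — the relation is in 3NF.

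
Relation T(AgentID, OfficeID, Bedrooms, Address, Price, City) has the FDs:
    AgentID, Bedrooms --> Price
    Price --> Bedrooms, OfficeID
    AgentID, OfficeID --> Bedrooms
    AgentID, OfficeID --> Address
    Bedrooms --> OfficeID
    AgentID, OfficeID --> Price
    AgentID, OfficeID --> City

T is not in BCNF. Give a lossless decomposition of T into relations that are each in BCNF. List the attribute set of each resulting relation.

Candidate keys of the original relation: {AgentID, Bedrooms}, {AgentID, OfficeID}, {AgentID, Price}.
In {Address, AgentID, Bedrooms, City, OfficeID, Price}, {Price} is not a superkey ({Price}⁺ restricted to this set is {Bedrooms, OfficeID, Price}), so split on Price --> Bedrooms, OfficeID into {Bedrooms, OfficeID, Price} and {Address, AgentID, City, Price}.
In {Bedrooms, OfficeID, Price}, {Bedrooms} is not a superkey ({Bedrooms}⁺ restricted to this set is {Bedrooms, OfficeID}), so split on Bedrooms --> OfficeID into {Bedrooms, OfficeID} and {Bedrooms, Price}.
{Bedrooms, OfficeID}: every determinant is a superkey — BCNF.
{Bedrooms, Price}: every determinant is a superkey — BCNF.
{Address, AgentID, City, Price}: every determinant is a superkey — BCNF.

{Address, AgentID, City, Price}; {Bedrooms, OfficeID}; {Bedrooms, Price}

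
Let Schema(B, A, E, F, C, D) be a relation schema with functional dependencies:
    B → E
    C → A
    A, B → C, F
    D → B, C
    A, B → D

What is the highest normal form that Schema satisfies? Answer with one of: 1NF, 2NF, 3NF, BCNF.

1NF

Candidate keys: {A, B}, {B, C}, {D}. Prime attributes: {A, B, C, D}.
For B → E we have {B}⁺ = {B, E}; {B} is not a superkey, so BCNF fails.
B → E has non-prime {E} on the right and a non-superkey on the left, so 3NF fails.
{B} is a proper subset of the key {A, B}, and {B}⁺ contains the non-prime attribute {E} — a partial dependency, so 2NF is violated.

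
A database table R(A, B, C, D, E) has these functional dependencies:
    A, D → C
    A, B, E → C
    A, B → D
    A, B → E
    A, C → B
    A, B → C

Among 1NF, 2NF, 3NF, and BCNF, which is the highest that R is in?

Candidate keys: {A, B}, {A, C}, {A, D}. Prime attributes: {A, B, C, D}.
The left-hand side of every FD is a superkey, so BCNF is satisfied.

BCNF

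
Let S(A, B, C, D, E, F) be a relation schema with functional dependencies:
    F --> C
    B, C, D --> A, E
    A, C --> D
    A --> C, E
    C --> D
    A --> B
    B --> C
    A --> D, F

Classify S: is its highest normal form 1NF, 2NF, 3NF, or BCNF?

Candidate keys: {A}, {B}. Prime attributes: {A, B}.
F --> C breaks BCNF: {F}⁺ = {C, D, F}, so {F} is not a superkey.
Because {C} is non-prime and the left side of F --> C is not a superkey, the relation is not in 3NF.
With only single-attribute keys there can be no partial dependency, so 2NF holds.

2NF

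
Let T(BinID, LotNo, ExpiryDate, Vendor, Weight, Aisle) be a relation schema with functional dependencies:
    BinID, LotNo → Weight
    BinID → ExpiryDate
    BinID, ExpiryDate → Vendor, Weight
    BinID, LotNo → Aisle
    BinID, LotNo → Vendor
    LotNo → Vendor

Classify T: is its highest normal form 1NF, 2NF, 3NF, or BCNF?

Candidate key: {BinID, LotNo}. Prime attributes: {BinID, LotNo}.
For BinID → ExpiryDate we have {BinID}⁺ = {BinID, ExpiryDate, Vendor, Weight}; {BinID} is not a superkey, so BCNF fails.
BinID → ExpiryDate has non-prime {ExpiryDate} on the right and a non-superkey on the left, so 3NF fails.
The proper key subset {BinID} of {BinID, LotNo} determines non-prime {ExpiryDate, Vendor, Weight}, so the relation is not even in 2NF.

1NF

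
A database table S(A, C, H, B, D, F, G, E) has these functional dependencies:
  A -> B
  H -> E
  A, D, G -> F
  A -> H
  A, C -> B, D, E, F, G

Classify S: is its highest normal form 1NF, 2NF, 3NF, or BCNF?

Candidate key: {A, C}. Prime attributes: {A, C}.
For A -> B we have {A}⁺ = {A, B, E, H}; {A} is not a superkey, so BCNF fails.
A -> B has non-prime {B} on the right and a non-superkey on the left, so 3NF fails.
Since {A} ⊂ {A, C} and {A}⁺ ⊇ {B, E, H} with {B, E, H} non-prime, there is a partial dependency; 2NF fails.

1NF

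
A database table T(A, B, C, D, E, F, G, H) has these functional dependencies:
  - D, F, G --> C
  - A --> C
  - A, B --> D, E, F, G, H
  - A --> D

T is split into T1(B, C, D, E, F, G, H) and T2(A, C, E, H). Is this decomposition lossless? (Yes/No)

The shared attributes are {C, E, H} and {C, E, H}⁺ = {C, E, H}.
Neither T1 nor T2 is contained in that closure, so the decomposition is lossy.

No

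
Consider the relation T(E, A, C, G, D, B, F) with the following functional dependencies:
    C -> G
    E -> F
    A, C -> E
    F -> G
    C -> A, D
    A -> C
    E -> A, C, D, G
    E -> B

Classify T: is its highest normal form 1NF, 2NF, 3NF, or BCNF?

Candidate keys: {A}, {C}, {E}. Prime attributes: {A, C, E}.
F -> G: {F}⁺ = {F, G}, which is not all of the attributes, so the left side is not a superkey — BCNF is violated.
F -> G has non-prime {G} on the right and a non-superkey on the left, so 3NF fails.
Every candidate key is a single attribute, so no partial dependency is possible; 2NF holds.

2NF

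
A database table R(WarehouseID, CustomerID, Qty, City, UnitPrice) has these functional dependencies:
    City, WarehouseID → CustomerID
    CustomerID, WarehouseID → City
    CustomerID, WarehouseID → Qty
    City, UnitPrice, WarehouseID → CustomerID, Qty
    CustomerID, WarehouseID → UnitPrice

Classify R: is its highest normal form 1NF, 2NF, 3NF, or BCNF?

BCNF

Candidate keys: {City, WarehouseID}, {CustomerID, WarehouseID}. Prime attributes: {City, CustomerID, WarehouseID}.
The left-hand side of every FD is a superkey, so BCNF is satisfied.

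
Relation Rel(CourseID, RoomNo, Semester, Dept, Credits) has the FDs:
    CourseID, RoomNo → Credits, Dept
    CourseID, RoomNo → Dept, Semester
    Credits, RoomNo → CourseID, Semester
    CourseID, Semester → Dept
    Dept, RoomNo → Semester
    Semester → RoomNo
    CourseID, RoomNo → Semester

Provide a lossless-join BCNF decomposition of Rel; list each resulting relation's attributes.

Candidate keys of the original relation: {CourseID, RoomNo}, {CourseID, Semester}, {Credits, RoomNo}, {Credits, Semester}.
{CourseID, Credits, Dept, RoomNo, Semester}: {Dept, RoomNo} determines {Dept, RoomNo, Semester} here but is not a superkey — split on Dept, RoomNo → Semester, giving {Dept, RoomNo, Semester} and {CourseID, Credits, Dept, RoomNo}.
{Dept, RoomNo, Semester}: {Semester} determines {RoomNo, Semester} here but is not a superkey — split on Semester → RoomNo, giving {RoomNo, Semester} and {Dept, Semester}.
{RoomNo, Semester}: every determinant is a superkey — BCNF.
{Dept, Semester}: every determinant is a superkey — BCNF.
{CourseID, Credits, Dept, RoomNo}: every determinant is a superkey — BCNF.

{CourseID, Credits, Dept, RoomNo}; {Dept, Semester}; {RoomNo, Semester}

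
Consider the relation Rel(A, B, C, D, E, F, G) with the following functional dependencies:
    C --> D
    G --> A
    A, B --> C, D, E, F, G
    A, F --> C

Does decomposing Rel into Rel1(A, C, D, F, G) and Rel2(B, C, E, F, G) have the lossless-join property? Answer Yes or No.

Rel1 ∩ Rel2 = {C, F, G}; its closure under F is {A, C, D, F, G}.
Rel1 is contained in that closure, so Rel1 ∩ Rel2 --> Rel1 holds and the join is lossless.

Yes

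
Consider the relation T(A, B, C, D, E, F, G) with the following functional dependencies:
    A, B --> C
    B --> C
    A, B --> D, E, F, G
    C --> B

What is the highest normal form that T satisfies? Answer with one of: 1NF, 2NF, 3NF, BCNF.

3NF

Candidate keys: {A, B}, {A, C}. Prime attributes: {A, B, C}.
For B --> C we have {B}⁺ = {B, C}; {B} is not a superkey, so BCNF fails.
Its right-hand attributes {C} are all prime, as are those of every other non-superkey FD — the relation is in 3NF.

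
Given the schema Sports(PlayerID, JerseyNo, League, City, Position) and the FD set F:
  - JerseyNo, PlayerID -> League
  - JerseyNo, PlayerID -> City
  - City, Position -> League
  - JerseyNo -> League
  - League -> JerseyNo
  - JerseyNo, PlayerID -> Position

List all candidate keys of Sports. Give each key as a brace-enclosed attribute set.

{City, PlayerID, Position}, {JerseyNo, PlayerID}, {League, PlayerID}

Attributes never on any right-hand side: {PlayerID} — every candidate key must contain it.
Closure of {JerseyNo, PlayerID} is {City, JerseyNo, League, PlayerID, Position}, the whole schema; {JerseyNo, PlayerID} is a candidate key.
Closure of {League, PlayerID} is {City, JerseyNo, League, PlayerID, Position}, the whole schema; {League, PlayerID} is a candidate key.
Closure of {City, PlayerID, Position} is {City, JerseyNo, League, PlayerID, Position}, the whole schema; {City, PlayerID, Position} is a candidate key.
These are minimal and exhaustive — every other superkey contains one of them.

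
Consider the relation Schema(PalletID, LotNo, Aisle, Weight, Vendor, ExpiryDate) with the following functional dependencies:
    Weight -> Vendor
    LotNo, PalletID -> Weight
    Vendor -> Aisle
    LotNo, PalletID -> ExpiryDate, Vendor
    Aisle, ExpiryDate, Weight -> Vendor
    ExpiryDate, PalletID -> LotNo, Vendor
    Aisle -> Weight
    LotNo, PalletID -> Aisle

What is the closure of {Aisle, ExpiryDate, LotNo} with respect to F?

Start with {Aisle, ExpiryDate, LotNo}.
Aisle -> Weight applies; add {Weight} → now {Aisle, ExpiryDate, LotNo, Weight}.
Weight -> Vendor applies; add {Vendor} → now {Aisle, ExpiryDate, LotNo, Vendor, Weight}.
No further FD applies.

{Aisle, ExpiryDate, LotNo, Vendor, Weight}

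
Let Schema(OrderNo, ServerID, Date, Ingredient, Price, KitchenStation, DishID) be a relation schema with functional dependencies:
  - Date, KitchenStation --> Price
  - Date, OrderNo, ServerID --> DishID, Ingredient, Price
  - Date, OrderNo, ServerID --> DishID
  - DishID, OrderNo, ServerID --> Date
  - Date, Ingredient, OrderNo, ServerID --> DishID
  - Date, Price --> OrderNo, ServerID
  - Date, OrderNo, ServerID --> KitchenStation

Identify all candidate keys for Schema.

{Date, KitchenStation}⁺ = {Date, DishID, Ingredient, KitchenStation, OrderNo, Price, ServerID} — all of the relation — so {Date, KitchenStation} is a candidate key.
{Date, Price}⁺ = {Date, DishID, Ingredient, KitchenStation, OrderNo, Price, ServerID} — all of the relation — so {Date, Price} is a candidate key.
{Date, OrderNo, ServerID}⁺ = {Date, DishID, Ingredient, KitchenStation, OrderNo, Price, ServerID} — all of the relation — so {Date, OrderNo, ServerID} is a candidate key.
{DishID, OrderNo, ServerID}⁺ = {Date, DishID, Ingredient, KitchenStation, OrderNo, Price, ServerID} — all of the relation — so {DishID, OrderNo, ServerID} is a candidate key.
No proper subset of any of these is a key, and no other minimal superkey exists.

{Date, KitchenStation}, {Date, OrderNo, ServerID}, {Date, Price}, {DishID, OrderNo, ServerID}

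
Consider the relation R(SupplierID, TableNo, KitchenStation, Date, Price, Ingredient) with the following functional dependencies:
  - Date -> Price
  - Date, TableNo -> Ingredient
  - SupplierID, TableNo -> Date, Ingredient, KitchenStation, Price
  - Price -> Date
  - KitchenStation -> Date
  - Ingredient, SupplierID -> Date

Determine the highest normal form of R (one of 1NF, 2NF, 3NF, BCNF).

2NF

Candidate key: {SupplierID, TableNo}. Prime attributes: {SupplierID, TableNo}.
Date -> Price: {Date}⁺ = {Date, Price}, which is not all of the attributes, so the left side is not a superkey — BCNF is violated.
Because {Price} is non-prime and the left side of Date -> Price is not a superkey, the relation is not in 3NF.
No proper subset of a key has a non-prime attribute in its closure, so there is no partial dependency; 2NF holds.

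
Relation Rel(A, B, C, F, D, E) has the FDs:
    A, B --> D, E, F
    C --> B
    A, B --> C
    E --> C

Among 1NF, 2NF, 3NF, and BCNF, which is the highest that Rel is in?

Candidate keys: {A, B}, {A, C}, {A, E}. Prime attributes: {A, B, C, E}.
For C --> B we have {C}⁺ = {B, C}; {C} is not a superkey, so BCNF fails.
But every attribute on its right side ({B}) is prime, and the same holds for every other non-superkey FD, so 3NF still holds.

3NF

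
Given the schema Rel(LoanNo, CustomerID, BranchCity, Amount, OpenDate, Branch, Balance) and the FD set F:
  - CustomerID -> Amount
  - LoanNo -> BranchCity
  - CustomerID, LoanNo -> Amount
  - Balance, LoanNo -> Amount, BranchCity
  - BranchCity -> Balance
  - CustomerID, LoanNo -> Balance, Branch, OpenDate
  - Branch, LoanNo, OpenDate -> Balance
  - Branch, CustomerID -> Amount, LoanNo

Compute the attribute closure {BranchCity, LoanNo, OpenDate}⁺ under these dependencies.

{Amount, Balance, BranchCity, LoanNo, OpenDate}

Start with {BranchCity, LoanNo, OpenDate}.
BranchCity -> Balance applies; add {Balance} → now {Balance, BranchCity, LoanNo, OpenDate}.
Balance, LoanNo -> Amount, BranchCity applies; add {Amount} → now {Amount, Balance, BranchCity, LoanNo, OpenDate}.
No further FD applies.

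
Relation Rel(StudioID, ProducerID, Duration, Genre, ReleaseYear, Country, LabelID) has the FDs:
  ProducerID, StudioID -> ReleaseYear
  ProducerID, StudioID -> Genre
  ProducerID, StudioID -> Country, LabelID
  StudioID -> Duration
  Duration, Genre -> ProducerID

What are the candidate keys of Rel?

{Genre, StudioID}, {ProducerID, StudioID}

{StudioID} never appears on the right of any FD, so every key must include it.
{Genre, StudioID}⁺ = {Country, Duration, Genre, LabelID, ProducerID, ReleaseYear, StudioID}, which is every attribute, so {Genre, StudioID} is a candidate key.
{ProducerID, StudioID}⁺ = {Country, Duration, Genre, LabelID, ProducerID, ReleaseYear, StudioID}, which is every attribute, so {ProducerID, StudioID} is a candidate key.
These are minimal and exhaustive — every other superkey contains one of them.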